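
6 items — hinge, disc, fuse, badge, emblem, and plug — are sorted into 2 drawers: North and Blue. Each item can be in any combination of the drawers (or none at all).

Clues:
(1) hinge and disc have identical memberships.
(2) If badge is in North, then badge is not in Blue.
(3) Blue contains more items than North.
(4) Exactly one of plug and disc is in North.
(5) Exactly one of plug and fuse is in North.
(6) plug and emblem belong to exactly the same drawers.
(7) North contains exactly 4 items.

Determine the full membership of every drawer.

North = {badge, disc, fuse, hinge}; Blue = {disc, emblem, fuse, hinge, plug}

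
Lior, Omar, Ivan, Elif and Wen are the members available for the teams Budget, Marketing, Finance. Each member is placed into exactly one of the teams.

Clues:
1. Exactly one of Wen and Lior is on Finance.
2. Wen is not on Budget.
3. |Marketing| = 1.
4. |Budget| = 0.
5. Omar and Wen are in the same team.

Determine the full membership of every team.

From (2): Wen ∉ Budget.
(4): Budget already has 0, so the rest are out.
Suppose Lior ∉ Marketing: no assignment then satisfies all the clues, so Lior ∈ Marketing.

Budget = {}; Marketing = {Lior}; Finance = {Elif, Ivan, Omar, Wen}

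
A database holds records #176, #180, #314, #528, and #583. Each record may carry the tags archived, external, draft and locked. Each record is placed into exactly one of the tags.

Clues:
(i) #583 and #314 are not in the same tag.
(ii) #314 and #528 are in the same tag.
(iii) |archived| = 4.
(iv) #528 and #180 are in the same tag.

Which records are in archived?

archived = {#176, #180, #314, #528}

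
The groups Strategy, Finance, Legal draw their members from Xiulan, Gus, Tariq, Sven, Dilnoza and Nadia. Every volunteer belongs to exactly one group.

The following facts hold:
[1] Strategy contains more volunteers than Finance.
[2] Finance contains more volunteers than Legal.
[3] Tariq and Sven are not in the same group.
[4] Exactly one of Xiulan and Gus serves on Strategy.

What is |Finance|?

2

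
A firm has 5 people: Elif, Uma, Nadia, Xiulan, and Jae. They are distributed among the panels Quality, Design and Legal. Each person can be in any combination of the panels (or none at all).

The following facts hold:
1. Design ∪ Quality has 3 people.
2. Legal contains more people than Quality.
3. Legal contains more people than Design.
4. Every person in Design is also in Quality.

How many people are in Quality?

3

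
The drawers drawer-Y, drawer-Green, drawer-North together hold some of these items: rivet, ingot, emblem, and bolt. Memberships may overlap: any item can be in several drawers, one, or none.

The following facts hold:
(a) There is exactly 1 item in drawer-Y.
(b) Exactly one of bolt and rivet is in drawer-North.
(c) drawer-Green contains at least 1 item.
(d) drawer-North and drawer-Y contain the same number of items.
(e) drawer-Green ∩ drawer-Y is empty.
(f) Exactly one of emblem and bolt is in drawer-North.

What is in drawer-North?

drawer-North = {bolt}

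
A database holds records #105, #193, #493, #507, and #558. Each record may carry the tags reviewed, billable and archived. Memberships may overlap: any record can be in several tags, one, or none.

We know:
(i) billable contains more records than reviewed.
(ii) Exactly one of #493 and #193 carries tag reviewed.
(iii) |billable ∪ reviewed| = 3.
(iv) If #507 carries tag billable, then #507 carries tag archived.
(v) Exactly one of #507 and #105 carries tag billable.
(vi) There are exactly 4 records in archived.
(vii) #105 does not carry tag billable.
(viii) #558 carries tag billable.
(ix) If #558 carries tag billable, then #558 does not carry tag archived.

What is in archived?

From (vii): #105 ∉ billable.
From (viii): #558 ∈ billable.
(v) (exactly one): #507 ∈ billable.
(ix): #558 ∉ archived.
(iv): #507 ∈ archived.
(vi): only 4 candidates remain for archived, so all are in.

archived = {#105, #193, #493, #507}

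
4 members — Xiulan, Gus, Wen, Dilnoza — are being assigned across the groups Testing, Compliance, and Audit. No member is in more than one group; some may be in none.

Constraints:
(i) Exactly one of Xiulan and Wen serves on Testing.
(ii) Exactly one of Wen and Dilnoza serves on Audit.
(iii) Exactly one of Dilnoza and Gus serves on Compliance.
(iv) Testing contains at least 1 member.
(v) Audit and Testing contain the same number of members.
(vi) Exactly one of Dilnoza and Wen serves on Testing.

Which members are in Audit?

Audit = {Dilnoza}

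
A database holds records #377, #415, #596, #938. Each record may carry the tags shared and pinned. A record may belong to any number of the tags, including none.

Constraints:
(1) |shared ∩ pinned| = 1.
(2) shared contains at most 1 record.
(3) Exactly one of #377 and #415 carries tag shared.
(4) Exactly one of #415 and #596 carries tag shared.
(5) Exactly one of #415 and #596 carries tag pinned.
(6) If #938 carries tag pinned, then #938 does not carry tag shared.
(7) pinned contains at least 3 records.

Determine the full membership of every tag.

shared = {#415}; pinned = {#377, #415, #938}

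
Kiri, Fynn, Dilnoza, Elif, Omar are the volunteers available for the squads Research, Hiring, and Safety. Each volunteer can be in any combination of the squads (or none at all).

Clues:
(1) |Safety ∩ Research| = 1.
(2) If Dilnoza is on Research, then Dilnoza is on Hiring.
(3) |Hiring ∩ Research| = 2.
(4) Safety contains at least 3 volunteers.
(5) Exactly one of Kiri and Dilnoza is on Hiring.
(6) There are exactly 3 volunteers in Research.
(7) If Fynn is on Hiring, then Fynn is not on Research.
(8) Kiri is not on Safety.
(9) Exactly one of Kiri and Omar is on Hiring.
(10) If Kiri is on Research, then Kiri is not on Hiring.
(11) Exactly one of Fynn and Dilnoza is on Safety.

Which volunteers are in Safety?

Safety = {Elif, Fynn, Omar}

From (8): Kiri ∉ Safety.
Suppose Fynn ∉ Safety: no assignment then satisfies all the clues, so Fynn ∈ Safety.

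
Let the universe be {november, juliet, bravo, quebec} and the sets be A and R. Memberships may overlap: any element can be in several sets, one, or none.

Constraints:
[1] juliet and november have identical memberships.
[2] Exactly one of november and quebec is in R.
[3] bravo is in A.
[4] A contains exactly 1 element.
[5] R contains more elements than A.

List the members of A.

From (3): bravo ∈ A.
(4): A already has 1, so the rest are out.

A = {bravo}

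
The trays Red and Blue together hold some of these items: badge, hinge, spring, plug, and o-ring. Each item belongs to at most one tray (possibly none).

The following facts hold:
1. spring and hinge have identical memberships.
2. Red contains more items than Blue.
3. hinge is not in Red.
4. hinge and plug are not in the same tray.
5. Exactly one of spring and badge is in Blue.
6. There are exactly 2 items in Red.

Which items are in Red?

Red = {o-ring, plug}

From (3): hinge ∉ Red.
(1): spring matches hinge: spring ∉ Red.
Suppose badge ∈ Red: no assignment then satisfies all the clues, so badge ∉ Red.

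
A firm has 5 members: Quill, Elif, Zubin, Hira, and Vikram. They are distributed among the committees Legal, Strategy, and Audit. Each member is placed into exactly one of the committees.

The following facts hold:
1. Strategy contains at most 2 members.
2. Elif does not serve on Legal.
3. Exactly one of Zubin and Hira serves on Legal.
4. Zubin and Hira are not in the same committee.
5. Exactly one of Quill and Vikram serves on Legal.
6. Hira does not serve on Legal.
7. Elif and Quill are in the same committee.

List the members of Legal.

From (2): Elif ∉ Legal.
From (6): Hira ∉ Legal.
(3) (exactly one): Zubin ∈ Legal.
(7): Quill matches Elif: Quill ∉ Legal.
(5) (exactly one): Vikram ∈ Legal.

Legal = {Vikram, Zubin}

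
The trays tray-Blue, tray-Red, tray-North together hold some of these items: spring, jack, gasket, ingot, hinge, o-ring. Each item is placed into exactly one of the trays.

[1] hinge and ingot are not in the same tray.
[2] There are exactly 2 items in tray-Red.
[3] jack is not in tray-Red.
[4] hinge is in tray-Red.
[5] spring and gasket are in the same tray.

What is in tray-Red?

tray-Red = {hinge, o-ring}

From (3): jack ∉ tray-Red.
From (4): hinge ∈ tray-Red.
(1): ingot ∉ tray-Red.
Suppose spring ∈ tray-Red: no assignment then satisfies all the clues, so spring ∉ tray-Red.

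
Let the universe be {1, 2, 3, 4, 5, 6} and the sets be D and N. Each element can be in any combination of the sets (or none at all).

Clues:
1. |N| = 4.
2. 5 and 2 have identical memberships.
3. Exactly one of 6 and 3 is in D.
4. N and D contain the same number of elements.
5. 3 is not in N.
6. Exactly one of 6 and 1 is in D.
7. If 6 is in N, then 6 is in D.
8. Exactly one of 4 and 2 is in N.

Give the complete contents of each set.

D = {2, 4, 5, 6}; N = {1, 2, 5, 6}

From (5): 3 ∉ N.
Suppose 1 ∈ D: no assignment then satisfies all the clues, so 1 ∉ D.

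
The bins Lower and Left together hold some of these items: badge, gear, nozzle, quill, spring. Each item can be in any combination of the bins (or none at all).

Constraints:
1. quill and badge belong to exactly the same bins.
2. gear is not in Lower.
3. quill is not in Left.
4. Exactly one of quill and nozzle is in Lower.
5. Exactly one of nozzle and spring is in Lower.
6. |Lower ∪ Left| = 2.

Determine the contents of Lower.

Lower = {nozzle}

From (2): gear ∉ Lower.
From (3): quill ∉ Left.
(1): badge matches quill: badge ∉ Left.
Suppose badge ∈ Lower: no assignment then satisfies all the clues, so badge ∉ Lower.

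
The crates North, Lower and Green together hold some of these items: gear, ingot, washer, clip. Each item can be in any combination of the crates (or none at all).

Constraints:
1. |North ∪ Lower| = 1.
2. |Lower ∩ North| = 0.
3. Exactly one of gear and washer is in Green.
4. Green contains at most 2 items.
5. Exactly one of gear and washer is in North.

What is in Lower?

Lower = {}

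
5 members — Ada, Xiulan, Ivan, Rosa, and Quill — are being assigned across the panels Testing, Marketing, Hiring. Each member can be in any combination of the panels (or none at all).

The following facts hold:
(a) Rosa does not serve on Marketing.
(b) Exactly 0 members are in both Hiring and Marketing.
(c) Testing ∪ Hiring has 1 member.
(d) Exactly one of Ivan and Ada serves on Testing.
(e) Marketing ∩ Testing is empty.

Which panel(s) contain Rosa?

From (a): Rosa ∉ Marketing.
Suppose Rosa ∈ Testing: no assignment then satisfies all the clues, so Rosa ∉ Testing.

Rosa: none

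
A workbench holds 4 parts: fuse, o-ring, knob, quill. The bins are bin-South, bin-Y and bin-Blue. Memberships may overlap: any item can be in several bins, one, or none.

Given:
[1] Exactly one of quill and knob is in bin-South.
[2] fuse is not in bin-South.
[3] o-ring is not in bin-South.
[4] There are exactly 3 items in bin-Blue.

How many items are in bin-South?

1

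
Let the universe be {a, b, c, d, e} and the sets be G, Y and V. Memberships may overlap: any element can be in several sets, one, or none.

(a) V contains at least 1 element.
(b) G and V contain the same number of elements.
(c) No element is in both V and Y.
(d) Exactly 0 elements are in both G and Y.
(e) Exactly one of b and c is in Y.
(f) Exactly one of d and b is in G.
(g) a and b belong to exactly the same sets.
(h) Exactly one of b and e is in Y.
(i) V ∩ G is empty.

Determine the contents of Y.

Y = {a, b}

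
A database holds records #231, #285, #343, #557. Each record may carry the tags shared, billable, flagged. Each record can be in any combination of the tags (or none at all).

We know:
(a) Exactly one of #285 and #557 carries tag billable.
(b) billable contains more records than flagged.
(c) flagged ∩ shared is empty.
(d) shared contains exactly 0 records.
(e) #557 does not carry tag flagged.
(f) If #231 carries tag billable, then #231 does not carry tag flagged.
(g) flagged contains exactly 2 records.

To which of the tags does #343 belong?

From (e): #557 ∉ flagged.
(d): shared already has 0, so the rest are out.
Suppose #343 ∉ billable: no assignment then satisfies all the clues, so #343 ∈ billable.

#343: billable, flagged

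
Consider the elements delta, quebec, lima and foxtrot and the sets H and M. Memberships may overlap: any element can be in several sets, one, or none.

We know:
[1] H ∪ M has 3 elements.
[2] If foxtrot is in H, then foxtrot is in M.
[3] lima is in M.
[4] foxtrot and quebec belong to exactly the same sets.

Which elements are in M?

From (3): lima ∈ M.
Suppose delta ∈ M: no assignment then satisfies all the clues, so delta ∉ M.

M = {foxtrot, lima, quebec}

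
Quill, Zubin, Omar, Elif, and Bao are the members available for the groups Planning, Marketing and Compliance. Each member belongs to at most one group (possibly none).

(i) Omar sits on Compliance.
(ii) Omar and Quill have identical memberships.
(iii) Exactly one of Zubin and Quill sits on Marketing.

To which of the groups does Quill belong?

From (i): Omar ∈ Compliance.
(ii): Quill matches Omar: Quill ∉ Planning.
(ii): Quill matches Omar: Quill ∉ Marketing.
(ii): Quill matches Omar: Quill ∈ Compliance.
(iii) (exactly one): Zubin ∈ Marketing.

Quill: Compliance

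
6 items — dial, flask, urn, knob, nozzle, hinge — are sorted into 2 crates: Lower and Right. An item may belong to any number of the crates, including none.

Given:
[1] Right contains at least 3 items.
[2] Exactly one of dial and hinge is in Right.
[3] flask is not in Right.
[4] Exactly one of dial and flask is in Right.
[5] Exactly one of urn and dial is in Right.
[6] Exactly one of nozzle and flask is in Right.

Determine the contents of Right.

From (3): flask ∉ Right.
(4) (exactly one): dial ∈ Right.
(5) (exactly one): urn ∉ Right.
(6) (exactly one): nozzle ∈ Right.
(2) (exactly one): hinge ∉ Right.
(1): only 3 candidates remain for Right, so all are in.

Right = {dial, knob, nozzle}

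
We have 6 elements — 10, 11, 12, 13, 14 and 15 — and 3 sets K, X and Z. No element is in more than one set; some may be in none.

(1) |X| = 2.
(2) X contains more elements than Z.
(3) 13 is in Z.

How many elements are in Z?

1

From (3): 13 ∈ Z.
Suppose 10 ∈ Z: no assignment then satisfies all the clues, so 10 ∉ Z.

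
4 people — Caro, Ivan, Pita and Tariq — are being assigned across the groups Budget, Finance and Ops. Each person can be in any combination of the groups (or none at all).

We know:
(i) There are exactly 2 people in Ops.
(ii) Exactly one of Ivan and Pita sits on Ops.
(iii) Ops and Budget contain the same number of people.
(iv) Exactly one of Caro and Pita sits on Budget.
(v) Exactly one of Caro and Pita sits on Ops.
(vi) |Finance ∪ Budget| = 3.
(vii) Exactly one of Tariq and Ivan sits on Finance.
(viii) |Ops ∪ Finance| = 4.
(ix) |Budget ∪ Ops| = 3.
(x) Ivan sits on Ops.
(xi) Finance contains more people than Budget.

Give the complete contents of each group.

Budget = {Caro, Tariq}; Finance = {Caro, Pita, Tariq}; Ops = {Caro, Ivan}

From (x): Ivan ∈ Ops.
(ii) (exactly one): Pita ∉ Ops.
(v) (exactly one): Caro ∈ Ops.
(i): Ops already has 2, so the rest are out.
Suppose Caro ∉ Budget: no assignment then satisfies all the clues, so Caro ∈ Budget.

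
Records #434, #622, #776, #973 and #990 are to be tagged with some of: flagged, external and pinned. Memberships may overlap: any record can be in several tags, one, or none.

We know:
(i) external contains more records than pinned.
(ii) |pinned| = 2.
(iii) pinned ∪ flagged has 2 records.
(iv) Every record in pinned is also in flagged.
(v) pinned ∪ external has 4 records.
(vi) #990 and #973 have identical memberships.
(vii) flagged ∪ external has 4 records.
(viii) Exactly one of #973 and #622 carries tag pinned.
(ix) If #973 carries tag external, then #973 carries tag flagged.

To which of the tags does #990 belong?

#990: external, flagged, pinned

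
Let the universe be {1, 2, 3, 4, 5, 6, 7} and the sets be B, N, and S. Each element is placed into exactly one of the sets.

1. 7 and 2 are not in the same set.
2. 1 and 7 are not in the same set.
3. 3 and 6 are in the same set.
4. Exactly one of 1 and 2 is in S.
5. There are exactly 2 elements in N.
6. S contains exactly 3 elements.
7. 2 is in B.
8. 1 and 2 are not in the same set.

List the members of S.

S = {1, 3, 6}

From (7): 2 ∈ B.
(1): 7 ∉ B.
(4) (exactly one): 1 ∈ S.
(2): 7 ∉ S.
Only one set left: 7 ∈ N.
Suppose 3 ∉ S: no assignment then satisfies all the clues, so 3 ∈ S.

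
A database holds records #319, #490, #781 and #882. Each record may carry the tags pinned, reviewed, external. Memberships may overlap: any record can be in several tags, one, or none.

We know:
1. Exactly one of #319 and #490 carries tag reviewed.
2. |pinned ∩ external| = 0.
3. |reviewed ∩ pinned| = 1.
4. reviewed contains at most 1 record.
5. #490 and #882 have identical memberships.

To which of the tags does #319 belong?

#319: pinned, reviewed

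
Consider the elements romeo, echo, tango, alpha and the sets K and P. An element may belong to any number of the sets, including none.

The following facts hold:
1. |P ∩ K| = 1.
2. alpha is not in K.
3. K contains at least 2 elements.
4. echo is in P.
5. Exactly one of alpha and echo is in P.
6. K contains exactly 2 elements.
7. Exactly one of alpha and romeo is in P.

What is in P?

From (2): alpha ∉ K.
From (4): echo ∈ P.
(5) (exactly one): alpha ∉ P.
(7) (exactly one): romeo ∈ P.
Suppose tango ∈ P: no assignment then satisfies all the clues, so tango ∉ P.

P = {echo, romeo}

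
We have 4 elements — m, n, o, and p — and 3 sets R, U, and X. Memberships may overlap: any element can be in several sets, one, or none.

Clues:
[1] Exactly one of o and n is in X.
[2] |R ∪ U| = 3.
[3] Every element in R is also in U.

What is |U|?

3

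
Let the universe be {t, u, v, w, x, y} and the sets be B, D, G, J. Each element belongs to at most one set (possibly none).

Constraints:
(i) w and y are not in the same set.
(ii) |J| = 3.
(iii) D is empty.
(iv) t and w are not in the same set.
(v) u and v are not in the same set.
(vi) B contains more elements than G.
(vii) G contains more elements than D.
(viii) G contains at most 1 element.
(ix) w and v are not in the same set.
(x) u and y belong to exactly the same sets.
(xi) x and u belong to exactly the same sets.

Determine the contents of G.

G = {w}

(iii): D already has 0, so the rest are out.
Suppose t ∈ G: no assignment then satisfies all the clues, so t ∉ G.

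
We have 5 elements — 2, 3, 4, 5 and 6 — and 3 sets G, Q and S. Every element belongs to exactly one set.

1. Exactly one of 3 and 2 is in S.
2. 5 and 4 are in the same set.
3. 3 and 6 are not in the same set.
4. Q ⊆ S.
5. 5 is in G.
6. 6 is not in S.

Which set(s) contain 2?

2: G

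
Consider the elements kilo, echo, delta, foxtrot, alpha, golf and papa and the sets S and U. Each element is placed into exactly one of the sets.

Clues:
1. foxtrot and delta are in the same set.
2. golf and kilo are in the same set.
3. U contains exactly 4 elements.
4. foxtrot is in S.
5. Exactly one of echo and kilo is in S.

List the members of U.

U = {alpha, golf, kilo, papa}

From (4): foxtrot ∈ S.
(1): delta matches foxtrot: delta ∈ S.
Suppose kilo ∉ U: no assignment then satisfies all the clues, so kilo ∈ U.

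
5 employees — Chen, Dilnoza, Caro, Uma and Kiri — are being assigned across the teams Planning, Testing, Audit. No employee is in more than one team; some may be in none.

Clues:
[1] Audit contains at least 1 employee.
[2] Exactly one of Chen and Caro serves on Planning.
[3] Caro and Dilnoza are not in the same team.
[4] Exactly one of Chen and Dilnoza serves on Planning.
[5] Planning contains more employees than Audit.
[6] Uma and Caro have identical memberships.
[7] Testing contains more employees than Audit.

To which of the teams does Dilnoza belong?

Dilnoza: Audit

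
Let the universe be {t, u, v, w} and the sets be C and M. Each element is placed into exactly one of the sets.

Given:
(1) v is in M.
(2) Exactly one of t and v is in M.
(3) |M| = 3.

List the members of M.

M = {u, v, w}

From (1): v ∈ M.
(2) (exactly one): t ∉ M.
(3): only 3 candidates remain for M, so all are in.
Only one set left: t ∈ C.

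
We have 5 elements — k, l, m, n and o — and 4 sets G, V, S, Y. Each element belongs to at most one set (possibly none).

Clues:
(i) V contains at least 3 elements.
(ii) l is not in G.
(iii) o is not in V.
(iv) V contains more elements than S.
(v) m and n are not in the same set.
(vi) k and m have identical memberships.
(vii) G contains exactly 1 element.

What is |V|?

3

From (ii): l ∉ G.
From (iii): o ∉ V.
Suppose k ∈ G: no assignment then satisfies all the clues, so k ∉ G.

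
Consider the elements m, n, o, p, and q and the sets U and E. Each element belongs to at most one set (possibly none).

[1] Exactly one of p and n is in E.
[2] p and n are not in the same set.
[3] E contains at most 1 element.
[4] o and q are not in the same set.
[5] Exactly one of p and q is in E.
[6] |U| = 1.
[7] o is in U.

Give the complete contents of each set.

U = {o}; E = {p}

From (7): o ∈ U.
(4): q ∉ U.
(6): U already has 1, so the rest are out.
Suppose m ∈ E: no assignment then satisfies all the clues, so m ∉ E.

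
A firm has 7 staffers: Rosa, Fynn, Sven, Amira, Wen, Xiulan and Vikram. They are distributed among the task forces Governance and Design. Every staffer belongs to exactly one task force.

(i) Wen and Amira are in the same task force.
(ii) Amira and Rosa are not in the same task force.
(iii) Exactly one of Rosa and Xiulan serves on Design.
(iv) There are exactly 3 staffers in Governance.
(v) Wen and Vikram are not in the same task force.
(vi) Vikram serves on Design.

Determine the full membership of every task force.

From (vi): Vikram ∈ Design.
(v): Wen ∉ Design.
Only one task force left: Wen ∈ Governance.
(i): Amira matches Wen: Amira ∈ Governance.
(ii): Rosa ∉ Governance.
Only one task force left: Rosa ∈ Design.
(iii) (exactly one): Xiulan ∉ Design.
Only one task force left: Xiulan ∈ Governance.
(iv): Governance already has 3, so the rest are out.
Only one task force left: Fynn ∈ Design.
Only one task force left: Sven ∈ Design.

Governance = {Amira, Wen, Xiulan}; Design = {Fynn, Rosa, Sven, Vikram}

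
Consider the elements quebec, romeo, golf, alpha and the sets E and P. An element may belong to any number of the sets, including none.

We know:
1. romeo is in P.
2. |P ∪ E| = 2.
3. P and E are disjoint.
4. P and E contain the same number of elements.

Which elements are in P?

P = {romeo}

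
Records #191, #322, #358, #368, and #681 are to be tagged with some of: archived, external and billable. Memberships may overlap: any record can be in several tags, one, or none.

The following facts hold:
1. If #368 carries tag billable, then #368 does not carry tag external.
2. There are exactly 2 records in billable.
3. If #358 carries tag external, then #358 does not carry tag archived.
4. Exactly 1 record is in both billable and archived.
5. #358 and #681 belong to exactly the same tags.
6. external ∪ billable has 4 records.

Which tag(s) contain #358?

#358: external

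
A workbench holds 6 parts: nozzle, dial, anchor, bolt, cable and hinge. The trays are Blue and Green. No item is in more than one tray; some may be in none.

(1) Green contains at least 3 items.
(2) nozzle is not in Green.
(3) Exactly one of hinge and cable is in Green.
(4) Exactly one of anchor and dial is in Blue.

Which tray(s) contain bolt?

bolt: Green

From (2): nozzle ∉ Green.
Suppose bolt ∈ Blue: no assignment then satisfies all the clues, so bolt ∉ Blue.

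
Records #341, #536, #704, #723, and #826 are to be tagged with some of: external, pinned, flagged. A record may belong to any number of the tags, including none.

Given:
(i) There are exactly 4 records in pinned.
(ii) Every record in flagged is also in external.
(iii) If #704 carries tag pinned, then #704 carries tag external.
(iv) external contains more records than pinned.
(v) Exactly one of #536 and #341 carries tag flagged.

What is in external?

external = {#341, #536, #704, #723, #826}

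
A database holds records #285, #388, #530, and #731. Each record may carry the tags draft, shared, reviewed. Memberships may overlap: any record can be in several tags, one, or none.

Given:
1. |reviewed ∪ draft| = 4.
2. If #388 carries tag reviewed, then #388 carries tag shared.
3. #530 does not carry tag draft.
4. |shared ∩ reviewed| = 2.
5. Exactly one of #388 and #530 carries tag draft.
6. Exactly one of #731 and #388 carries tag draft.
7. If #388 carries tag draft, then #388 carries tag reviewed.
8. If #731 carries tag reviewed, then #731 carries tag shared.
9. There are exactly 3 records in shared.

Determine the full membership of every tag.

From (3): #530 ∉ draft.
(5) (exactly one): #388 ∈ draft.
(6) (exactly one): #731 ∉ draft.
(7): #388 ∈ reviewed.
(2): #388 ∈ shared.
Suppose #285 ∉ draft: no assignment then satisfies all the clues, so #285 ∈ draft.

draft = {#285, #388}; shared = {#285, #388, #731}; reviewed = {#388, #530, #731}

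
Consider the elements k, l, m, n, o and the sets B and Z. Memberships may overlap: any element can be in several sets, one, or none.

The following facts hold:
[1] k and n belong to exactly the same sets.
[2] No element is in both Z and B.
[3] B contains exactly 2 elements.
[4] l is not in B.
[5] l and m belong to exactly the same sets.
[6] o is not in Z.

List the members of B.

B = {k, n}

From (4): l ∉ B.
From (6): o ∉ Z.
(5): m matches l: m ∉ B.
Suppose k ∉ B: no assignment then satisfies all the clues, so k ∈ B.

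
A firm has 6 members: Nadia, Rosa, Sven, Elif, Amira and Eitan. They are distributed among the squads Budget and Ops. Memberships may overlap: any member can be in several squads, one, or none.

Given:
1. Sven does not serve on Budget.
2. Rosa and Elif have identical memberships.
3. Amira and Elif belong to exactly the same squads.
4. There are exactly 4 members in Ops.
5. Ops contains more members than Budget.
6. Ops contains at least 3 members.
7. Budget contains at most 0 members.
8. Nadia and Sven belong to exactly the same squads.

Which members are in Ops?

Ops = {Amira, Eitan, Elif, Rosa}

From (1): Sven ∉ Budget.
(7): Budget already has 0, so the rest are out.
Suppose Nadia ∈ Ops: no assignment then satisfies all the clues, so Nadia ∉ Ops.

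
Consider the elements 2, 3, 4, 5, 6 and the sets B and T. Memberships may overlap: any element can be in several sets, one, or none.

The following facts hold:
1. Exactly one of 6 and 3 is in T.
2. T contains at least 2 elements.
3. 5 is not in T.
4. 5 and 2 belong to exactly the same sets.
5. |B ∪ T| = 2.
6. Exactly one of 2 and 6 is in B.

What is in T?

T = {4, 6}

From (3): 5 ∉ T.
(4): 2 matches 5: 2 ∉ T.
Suppose 3 ∈ T: no assignment then satisfies all the clues, so 3 ∉ T.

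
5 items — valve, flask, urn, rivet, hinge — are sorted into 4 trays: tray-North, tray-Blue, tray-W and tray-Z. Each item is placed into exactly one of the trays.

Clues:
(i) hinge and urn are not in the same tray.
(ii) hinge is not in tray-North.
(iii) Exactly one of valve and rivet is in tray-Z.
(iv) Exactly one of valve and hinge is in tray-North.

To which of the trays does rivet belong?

From (ii): hinge ∉ tray-North.
(iv) (exactly one): valve ∈ tray-North.
(iii) (exactly one): rivet ∈ tray-Z.

rivet: tray-Z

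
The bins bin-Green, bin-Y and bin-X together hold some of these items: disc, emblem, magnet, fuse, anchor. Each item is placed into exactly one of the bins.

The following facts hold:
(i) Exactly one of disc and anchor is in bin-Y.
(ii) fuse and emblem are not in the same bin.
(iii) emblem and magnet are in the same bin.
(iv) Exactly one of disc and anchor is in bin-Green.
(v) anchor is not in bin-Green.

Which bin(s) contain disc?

disc: bin-Green

From (v): anchor ∉ bin-Green.
(iv) (exactly one): disc ∈ bin-Green.
(i) (exactly one): anchor ∈ bin-Y.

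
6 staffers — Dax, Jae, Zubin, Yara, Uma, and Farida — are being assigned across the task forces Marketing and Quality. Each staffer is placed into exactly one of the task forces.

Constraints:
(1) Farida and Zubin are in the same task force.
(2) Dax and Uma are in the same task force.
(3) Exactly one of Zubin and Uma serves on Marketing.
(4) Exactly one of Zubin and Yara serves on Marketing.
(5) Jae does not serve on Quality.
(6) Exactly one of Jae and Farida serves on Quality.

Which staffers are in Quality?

Quality = {Farida, Zubin}

From (5): Jae ∉ Quality.
(6) (exactly one): Farida ∈ Quality.
Only one task force left: Jae ∈ Marketing.
(1): Zubin matches Farida: Zubin ∉ Marketing.
(1): Zubin matches Farida: Zubin ∈ Quality.
(3) (exactly one): Uma ∈ Marketing.
(4) (exactly one): Yara ∈ Marketing.
(2): Dax matches Uma: Dax ∈ Marketing.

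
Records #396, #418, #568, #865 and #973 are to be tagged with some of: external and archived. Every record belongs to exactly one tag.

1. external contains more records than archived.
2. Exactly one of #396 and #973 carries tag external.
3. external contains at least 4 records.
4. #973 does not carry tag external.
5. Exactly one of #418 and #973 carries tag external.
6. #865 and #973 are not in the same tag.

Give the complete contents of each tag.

From (4): #973 ∉ external.
(2) (exactly one): #396 ∈ external.
(3): only 4 candidates remain for external, so all are in.
Only one tag left: #973 ∈ archived.

external = {#396, #418, #568, #865}; archived = {#973}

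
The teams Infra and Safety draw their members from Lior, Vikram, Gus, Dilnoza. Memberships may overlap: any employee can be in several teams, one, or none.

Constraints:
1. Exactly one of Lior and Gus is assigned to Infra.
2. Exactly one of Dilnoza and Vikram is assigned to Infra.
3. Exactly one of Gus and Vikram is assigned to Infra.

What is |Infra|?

2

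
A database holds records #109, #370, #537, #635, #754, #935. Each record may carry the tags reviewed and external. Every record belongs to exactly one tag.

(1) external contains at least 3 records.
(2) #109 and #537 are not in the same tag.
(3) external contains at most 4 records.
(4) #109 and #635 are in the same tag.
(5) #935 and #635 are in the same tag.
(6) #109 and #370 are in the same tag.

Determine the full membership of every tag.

reviewed = {#537, #754}; external = {#109, #370, #635, #935}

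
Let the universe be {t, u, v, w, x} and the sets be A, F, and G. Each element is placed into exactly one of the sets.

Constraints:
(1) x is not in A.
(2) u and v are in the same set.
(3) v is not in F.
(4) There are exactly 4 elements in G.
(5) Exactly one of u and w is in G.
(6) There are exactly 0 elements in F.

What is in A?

A = {w}

From (1): x ∉ A.
From (3): v ∉ F.
(2): u matches v: u ∉ F.
(6): F already has 0, so the rest are out.
Only one set left: x ∈ G.
Suppose t ∈ A: no assignment then satisfies all the clues, so t ∉ A.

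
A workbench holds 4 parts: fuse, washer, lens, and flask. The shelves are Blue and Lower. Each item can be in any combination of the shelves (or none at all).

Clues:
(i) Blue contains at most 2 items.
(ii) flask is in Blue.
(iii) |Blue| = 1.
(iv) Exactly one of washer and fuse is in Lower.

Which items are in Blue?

From (ii): flask ∈ Blue.
(iii): Blue already has 1, so the rest are out.

Blue = {flask}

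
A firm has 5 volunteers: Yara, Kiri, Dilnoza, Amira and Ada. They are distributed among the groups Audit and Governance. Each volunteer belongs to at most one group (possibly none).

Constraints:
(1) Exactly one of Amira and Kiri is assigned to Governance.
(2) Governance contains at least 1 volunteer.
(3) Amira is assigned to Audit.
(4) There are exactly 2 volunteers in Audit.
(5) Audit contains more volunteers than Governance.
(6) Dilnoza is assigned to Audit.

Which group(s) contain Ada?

Ada: none

From (3): Amira ∈ Audit.
From (6): Dilnoza ∈ Audit.
(1) (exactly one): Kiri ∈ Governance.
(4): Audit already has 2, so the rest are out.
Suppose Ada ∈ Governance: no assignment then satisfies all the clues, so Ada ∉ Governance.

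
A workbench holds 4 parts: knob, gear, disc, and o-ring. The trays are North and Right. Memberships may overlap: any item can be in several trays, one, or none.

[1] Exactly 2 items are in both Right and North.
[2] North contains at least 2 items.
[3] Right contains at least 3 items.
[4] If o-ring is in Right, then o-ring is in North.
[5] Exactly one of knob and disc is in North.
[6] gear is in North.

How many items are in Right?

3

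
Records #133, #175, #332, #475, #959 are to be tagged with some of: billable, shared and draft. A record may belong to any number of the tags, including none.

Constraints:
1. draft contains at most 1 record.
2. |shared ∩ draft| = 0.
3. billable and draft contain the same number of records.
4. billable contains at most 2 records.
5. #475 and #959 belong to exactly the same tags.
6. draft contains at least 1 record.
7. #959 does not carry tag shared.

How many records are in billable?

1

From (7): #959 ∉ shared.
(5): #475 matches #959: #475 ∉ shared.
Suppose #475 ∈ billable: no assignment then satisfies all the clues, so #475 ∉ billable.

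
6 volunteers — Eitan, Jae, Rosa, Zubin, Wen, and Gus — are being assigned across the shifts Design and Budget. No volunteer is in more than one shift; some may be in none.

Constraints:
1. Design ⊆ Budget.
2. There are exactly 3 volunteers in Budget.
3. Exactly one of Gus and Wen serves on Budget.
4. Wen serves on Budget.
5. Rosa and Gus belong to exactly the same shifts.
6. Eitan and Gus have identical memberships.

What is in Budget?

From (4): Wen ∈ Budget.
(3) (exactly one): Gus ∉ Budget.
(5): Rosa matches Gus: Rosa ∉ Budget.
(6): Eitan matches Gus: Eitan ∉ Budget.
(1) contrapositive: Eitan ∉ Design.
(1) contrapositive: Rosa ∉ Design.
(1) contrapositive: Gus ∉ Design.
(2): only 3 candidates remain for Budget, so all are in.

Budget = {Jae, Wen, Zubin}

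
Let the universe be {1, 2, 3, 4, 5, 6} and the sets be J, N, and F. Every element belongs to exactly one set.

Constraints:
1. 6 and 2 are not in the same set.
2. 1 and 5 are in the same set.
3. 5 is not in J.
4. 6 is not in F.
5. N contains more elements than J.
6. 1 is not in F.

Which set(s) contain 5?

5: N

From (3): 5 ∉ J.
From (4): 6 ∉ F.
From (6): 1 ∉ F.
(2): 1 matches 5: 1 ∉ J.
(2): 5 matches 1: 5 ∉ F.
Only one set left: 1 ∈ N.
Only one set left: 5 ∈ N.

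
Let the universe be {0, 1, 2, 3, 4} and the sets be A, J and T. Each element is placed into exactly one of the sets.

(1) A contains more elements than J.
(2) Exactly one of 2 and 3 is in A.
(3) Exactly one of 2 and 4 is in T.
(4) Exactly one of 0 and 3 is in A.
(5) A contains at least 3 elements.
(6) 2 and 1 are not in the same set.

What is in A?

A = {1, 3, 4}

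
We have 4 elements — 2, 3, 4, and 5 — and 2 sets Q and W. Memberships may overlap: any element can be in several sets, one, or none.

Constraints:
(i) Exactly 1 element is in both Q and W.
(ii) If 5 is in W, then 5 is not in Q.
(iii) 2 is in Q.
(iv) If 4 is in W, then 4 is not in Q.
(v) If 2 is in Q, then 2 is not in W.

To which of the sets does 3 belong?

3: Q, W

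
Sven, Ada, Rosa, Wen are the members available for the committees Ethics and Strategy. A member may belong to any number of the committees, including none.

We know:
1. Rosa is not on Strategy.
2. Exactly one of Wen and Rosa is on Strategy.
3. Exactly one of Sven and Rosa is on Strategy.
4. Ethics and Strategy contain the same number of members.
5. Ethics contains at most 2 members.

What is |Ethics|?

2

From (1): Rosa ∉ Strategy.
(2) (exactly one): Wen ∈ Strategy.
(3) (exactly one): Sven ∈ Strategy.
Suppose Ada ∈ Strategy: no assignment then satisfies all the clues, so Ada ∉ Strategy.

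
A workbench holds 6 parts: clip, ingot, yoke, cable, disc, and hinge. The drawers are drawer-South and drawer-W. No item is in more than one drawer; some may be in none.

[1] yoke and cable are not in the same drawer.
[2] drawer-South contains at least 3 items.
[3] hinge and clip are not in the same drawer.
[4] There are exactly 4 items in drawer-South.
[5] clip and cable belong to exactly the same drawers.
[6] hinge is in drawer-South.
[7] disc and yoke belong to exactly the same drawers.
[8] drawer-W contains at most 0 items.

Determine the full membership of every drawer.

drawer-South = {disc, hinge, ingot, yoke}; drawer-W = {}

From (6): hinge ∈ drawer-South.
(3): clip ∉ drawer-South.
(5): cable matches clip: cable ∉ drawer-South.
(8): drawer-W already has 0, so the rest are out.
(4): only 4 candidates remain for drawer-South, so all are in.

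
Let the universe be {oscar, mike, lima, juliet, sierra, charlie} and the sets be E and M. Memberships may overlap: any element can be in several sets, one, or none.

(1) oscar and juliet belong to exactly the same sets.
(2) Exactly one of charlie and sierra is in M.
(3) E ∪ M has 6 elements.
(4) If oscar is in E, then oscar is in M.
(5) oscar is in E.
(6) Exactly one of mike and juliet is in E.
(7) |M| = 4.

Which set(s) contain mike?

From (5): oscar ∈ E.
(1): juliet matches oscar: juliet ∈ E.
(4): oscar ∈ M.
(6) (exactly one): mike ∉ E.
(1): juliet matches oscar: juliet ∈ M.
Suppose mike ∉ M: no assignment then satisfies all the clues, so mike ∈ M.

mike: M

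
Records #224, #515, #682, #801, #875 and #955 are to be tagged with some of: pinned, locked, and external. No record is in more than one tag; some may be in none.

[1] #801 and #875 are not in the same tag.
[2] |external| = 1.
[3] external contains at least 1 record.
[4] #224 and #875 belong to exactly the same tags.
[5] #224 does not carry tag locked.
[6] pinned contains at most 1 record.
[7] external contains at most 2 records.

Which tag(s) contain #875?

#875: none

From (5): #224 ∉ locked.
(4): #875 matches #224: #875 ∉ locked.
Suppose #875 ∈ pinned: no assignment then satisfies all the clues, so #875 ∉ pinned.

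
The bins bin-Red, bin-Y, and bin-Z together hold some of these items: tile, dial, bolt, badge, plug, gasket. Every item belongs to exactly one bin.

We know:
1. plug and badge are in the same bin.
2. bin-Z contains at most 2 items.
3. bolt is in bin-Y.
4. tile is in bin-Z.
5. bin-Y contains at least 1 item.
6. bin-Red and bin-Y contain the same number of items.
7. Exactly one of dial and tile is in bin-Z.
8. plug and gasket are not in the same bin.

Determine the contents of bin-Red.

bin-Red = {badge, plug}

From (3): bolt ∈ bin-Y.
From (4): tile ∈ bin-Z.
(7) (exactly one): dial ∉ bin-Z.
Suppose dial ∈ bin-Red: no assignment then satisfies all the clues, so dial ∉ bin-Red.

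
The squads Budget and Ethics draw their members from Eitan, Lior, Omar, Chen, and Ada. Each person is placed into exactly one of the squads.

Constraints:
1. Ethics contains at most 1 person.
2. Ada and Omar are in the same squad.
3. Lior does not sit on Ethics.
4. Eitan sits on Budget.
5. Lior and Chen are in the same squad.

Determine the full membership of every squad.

Budget = {Ada, Chen, Eitan, Lior, Omar}; Ethics = {}

From (3): Lior ∉ Ethics.
From (4): Eitan ∈ Budget.
(5): Chen matches Lior: Chen ∉ Ethics.
Only one squad left: Lior ∈ Budget.
Only one squad left: Chen ∈ Budget.
Suppose Omar ∉ Budget: no assignment then satisfies all the clues, so Omar ∈ Budget.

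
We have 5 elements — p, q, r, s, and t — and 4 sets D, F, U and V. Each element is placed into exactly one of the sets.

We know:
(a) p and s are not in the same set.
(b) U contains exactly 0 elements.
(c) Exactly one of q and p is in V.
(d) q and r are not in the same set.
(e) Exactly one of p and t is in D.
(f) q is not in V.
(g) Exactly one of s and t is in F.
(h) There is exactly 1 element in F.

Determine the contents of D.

From (f): q ∉ V.
(b): U already has 0, so the rest are out.
(c) (exactly one): p ∈ V.
(e) (exactly one): t ∈ D.
(g) (exactly one): s ∈ F.
(h): F already has 1, so the rest are out.
Only one set left: q ∈ D.
(d): r ∉ D.
Only one set left: r ∈ V.

D = {q, t}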